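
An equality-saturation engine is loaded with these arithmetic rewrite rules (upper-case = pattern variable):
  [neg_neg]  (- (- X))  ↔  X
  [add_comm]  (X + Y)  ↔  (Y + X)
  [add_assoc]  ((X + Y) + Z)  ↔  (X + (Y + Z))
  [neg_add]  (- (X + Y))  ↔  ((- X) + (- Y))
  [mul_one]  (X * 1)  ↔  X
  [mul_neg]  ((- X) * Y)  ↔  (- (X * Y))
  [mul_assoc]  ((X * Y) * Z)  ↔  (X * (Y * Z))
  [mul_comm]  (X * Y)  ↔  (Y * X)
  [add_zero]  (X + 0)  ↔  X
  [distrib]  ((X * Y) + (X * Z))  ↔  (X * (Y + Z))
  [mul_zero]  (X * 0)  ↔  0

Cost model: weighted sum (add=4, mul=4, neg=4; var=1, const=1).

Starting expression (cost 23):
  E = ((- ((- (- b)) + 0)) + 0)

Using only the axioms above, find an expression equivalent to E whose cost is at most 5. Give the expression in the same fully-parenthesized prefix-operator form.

(1) ((- (- b)) + 0)  =[add_zero →]=  (- (- b))    ⊢ ((- (- (- b))) + 0)
(2) ((- (- (- b))) + 0)  =[add_zero →]=  (- (- (- b)))
(3) (- (- b))  =[neg_neg →]=  b    ⊢ cost 5, within 5

(- b)   [cost 5]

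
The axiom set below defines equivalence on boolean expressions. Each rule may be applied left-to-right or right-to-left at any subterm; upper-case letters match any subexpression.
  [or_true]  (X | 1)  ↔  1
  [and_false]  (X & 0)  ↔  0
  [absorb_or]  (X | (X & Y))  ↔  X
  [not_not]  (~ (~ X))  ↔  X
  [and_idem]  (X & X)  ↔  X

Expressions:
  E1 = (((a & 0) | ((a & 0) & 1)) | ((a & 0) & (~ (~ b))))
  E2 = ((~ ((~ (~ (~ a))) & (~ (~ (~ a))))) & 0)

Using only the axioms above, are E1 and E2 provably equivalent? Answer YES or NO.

1. [not_not →] (~ (~ b))  →  b;  E1 = (((a & 0) | ((a & 0) & 1)) | ((a & 0) & b))
2. [absorb_or →] ((a & 0) | ((a & 0) & 1))  →  (a & 0);  E1 = ((a & 0) | ((a & 0) & b))
3. [absorb_or →] ((a & 0) | ((a & 0) & b))  →  (a & 0)
4. [not_not ←] a  →  (~ (~ a));  E1 = ((~ (~ a)) & 0)
5. [not_not ←] a  →  (~ (~ a));  E1 = ((~ (~ (~ (~ a)))) & 0)
6. [and_idem ←] (~ (~ (~ a)))  →  ((~ (~ (~ a))) & (~ (~ (~ a))));  this is E2

YES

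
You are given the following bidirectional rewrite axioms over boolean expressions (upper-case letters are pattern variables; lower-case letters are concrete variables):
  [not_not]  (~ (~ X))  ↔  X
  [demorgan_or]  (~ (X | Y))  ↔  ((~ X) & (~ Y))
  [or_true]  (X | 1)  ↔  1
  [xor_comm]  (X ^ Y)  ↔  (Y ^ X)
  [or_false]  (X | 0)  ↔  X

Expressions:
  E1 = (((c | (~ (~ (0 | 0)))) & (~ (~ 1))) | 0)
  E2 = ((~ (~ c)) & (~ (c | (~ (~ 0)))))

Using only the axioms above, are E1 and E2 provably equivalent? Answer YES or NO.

The axioms are sound identities: if E1 ↔* E2 then E1 and E2 evaluate identically under any assignment.
Under c=1: E1 evaluates to 1, E2 to 0. Distinct ⇒ no rewrite sequence connects them.

NO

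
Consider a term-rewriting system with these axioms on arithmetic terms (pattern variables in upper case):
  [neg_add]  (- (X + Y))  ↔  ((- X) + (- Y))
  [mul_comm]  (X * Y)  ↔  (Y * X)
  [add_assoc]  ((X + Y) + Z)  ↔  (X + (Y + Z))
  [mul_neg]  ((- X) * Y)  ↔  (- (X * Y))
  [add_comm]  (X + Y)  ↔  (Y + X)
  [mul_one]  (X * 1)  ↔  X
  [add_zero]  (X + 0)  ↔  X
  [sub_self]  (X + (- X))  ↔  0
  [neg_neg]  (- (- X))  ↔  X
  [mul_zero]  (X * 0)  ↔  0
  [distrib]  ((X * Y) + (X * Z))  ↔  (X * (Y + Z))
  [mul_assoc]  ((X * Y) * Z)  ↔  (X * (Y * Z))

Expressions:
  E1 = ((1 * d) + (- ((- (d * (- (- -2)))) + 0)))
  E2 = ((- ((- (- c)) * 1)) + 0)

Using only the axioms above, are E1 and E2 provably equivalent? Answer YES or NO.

NO

The axioms are sound identities: if E1 ↔* E2 then E1 and E2 evaluate identically under any assignment.
Under c=0, d=1: E1 evaluates to -1, E2 to 0. Distinct ⇒ no rewrite sequence connects them.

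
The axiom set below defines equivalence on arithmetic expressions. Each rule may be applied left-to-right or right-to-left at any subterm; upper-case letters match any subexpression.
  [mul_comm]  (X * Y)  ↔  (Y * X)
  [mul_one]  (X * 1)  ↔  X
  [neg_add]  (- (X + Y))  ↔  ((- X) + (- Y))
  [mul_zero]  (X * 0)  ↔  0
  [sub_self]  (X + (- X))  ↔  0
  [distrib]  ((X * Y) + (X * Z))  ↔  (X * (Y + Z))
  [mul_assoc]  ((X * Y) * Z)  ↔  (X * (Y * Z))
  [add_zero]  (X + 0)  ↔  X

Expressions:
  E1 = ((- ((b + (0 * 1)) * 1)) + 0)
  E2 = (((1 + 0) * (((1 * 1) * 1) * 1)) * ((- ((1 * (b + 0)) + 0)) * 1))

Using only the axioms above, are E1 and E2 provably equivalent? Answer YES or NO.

YES

step 1: mul_one (→) rewrites (0 * 1) into 0, now ((- ((b + 0) * 1)) + 0)
step 2: add_zero (→) rewrites (b + 0) into b, now ((- (b * 1)) + 0)
step 3: add_zero (→) rewrites ((- (b * 1)) + 0) into (- (b * 1))
step 4: add_zero (←) rewrites b into (b + 0), now (- ((b + 0) * 1))
step 5: mul_one (←) rewrites (- ((b + 0) * 1)) into ((- ((b + 0) * 1)) * 1)
step 6: add_zero (←) rewrites 1 into (1 + 0), now ((- ((b + 0) * 1)) * (1 + 0))
step 7: mul_one (←) rewrites (1 + 0) into ((1 + 0) * 1), now ((- ((b + 0) * 1)) * ((1 + 0) * 1))
step 8: mul_one (←) rewrites 1 into (1 * 1), now ((- ((b + 0) * 1)) * ((1 + 0) * (1 * 1)))
step 9: mul_comm (→) rewrites ((- ((b + 0) * 1)) * ((1 + 0) * (1 * 1))) into (((1 + 0) * (1 * 1)) * (- ((b + 0) * 1)))
step 10: add_zero (←) rewrites ((b + 0) * 1) into (((b + 0) * 1) + 0), now (((1 + 0) * (1 * 1)) * (- (((b + 0) * 1) + 0)))
step 11: mul_comm (→) rewrites ((b + 0) * 1) into (1 * (b + 0)), now (((1 + 0) * (1 * 1)) * (- ((1 * (b + 0)) + 0)))
step 12: mul_one (←) rewrites 1 into (1 * 1), now (((1 + 0) * ((1 * 1) * 1)) * (- ((1 * (b + 0)) + 0)))
step 13: mul_one (←) rewrites ((1 * 1) * 1) into (((1 * 1) * 1) * 1), now (((1 + 0) * (((1 * 1) * 1) * 1)) * (- ((1 * (b + 0)) + 0)))
step 14: mul_one (←) rewrites (- ((1 * (b + 0)) + 0)) into ((- ((1 * (b + 0)) + 0)) * 1), which is E2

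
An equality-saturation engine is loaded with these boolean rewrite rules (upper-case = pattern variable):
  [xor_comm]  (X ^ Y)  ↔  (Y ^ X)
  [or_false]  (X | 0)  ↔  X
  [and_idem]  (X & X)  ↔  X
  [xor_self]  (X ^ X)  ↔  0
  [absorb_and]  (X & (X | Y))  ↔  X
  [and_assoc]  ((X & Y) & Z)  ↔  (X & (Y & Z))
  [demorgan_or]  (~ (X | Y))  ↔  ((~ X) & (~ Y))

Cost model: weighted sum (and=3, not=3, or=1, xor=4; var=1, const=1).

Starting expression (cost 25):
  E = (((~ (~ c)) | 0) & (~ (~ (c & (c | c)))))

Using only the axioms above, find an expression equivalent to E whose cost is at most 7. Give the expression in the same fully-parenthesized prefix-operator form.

(~ (~ c))   [cost 7]

(1) ((~ (~ c)) | 0)  =[or_false →]=  (~ (~ c))    ⊢ ((~ (~ c)) & (~ (~ (c & (c | c)))))
(2) (c & (c | c))  =[absorb_and →]=  c    ⊢ ((~ (~ c)) & (~ (~ c)))
(3) ((~ (~ c)) & (~ (~ c)))  =[and_idem →]=  (~ (~ c))    ⊢ cost 7, within 7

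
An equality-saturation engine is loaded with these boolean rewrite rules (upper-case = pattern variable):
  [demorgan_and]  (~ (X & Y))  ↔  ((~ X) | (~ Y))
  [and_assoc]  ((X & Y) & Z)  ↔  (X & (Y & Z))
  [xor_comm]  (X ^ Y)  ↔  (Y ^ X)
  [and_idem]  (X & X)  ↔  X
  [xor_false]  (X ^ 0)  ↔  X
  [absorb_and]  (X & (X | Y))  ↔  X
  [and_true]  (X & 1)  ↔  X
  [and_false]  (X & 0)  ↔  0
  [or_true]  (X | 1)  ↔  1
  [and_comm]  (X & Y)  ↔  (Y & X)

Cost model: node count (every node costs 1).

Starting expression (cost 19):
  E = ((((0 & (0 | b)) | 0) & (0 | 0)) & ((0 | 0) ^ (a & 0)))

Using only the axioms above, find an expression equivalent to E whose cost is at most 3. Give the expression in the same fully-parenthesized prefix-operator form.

1. [absorb_and →] (0 & (0 | b))  →  0;  E = (((0 | 0) & (0 | 0)) & ((0 | 0) ^ (a & 0)))
2. [and_idem →] ((0 | 0) & (0 | 0))  →  (0 | 0);  E = ((0 | 0) & ((0 | 0) ^ (a & 0)))
3. [and_false →] (a & 0)  →  0;  E = ((0 | 0) & ((0 | 0) ^ 0))
4. [xor_false →] ((0 | 0) ^ 0)  →  (0 | 0);  E = ((0 | 0) & (0 | 0))
5. [and_idem →] ((0 | 0) & (0 | 0))  →  (0 | 0);  cost 3 ≤ 3, done

(0 | 0)   [cost 3]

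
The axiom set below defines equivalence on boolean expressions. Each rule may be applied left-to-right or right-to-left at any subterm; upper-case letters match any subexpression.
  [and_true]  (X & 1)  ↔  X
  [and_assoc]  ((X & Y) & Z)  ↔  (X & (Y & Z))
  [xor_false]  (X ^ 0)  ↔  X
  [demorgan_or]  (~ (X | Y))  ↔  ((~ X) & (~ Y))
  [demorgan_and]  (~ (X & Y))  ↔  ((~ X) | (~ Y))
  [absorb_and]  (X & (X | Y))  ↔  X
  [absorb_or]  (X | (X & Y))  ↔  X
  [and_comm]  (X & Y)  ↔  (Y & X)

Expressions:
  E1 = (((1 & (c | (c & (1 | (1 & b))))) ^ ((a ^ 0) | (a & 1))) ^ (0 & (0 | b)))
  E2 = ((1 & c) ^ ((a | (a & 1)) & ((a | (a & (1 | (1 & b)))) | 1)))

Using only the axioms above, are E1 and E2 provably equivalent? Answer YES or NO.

step 1: absorb_or (→) rewrites (1 | (1 & b)) into 1, now (((1 & (c | (c & 1))) ^ ((a ^ 0) | (a & 1))) ^ (0 & (0 | b)))
step 2: xor_false (→) rewrites (a ^ 0) into a, now (((1 & (c | (c & 1))) ^ (a | (a & 1))) ^ (0 & (0 | b)))
step 3: and_true (→) rewrites (a & 1) into a, now (((1 & (c | (c & 1))) ^ (a | a)) ^ (0 & (0 | b)))
step 4: absorb_and (→) rewrites (0 & (0 | b)) into 0, now (((1 & (c | (c & 1))) ^ (a | a)) ^ 0)
step 5: absorb_or (→) rewrites (c | (c & 1)) into c, now (((1 & c) ^ (a | a)) ^ 0)
step 6: xor_false (→) rewrites (((1 & c) ^ (a | a)) ^ 0) into ((1 & c) ^ (a | a))
step 7: and_true (←) rewrites a into (a & 1), now ((1 & c) ^ (a | (a & 1)))
step 8: absorb_and (←) rewrites (a | (a & 1)) into ((a | (a & 1)) & ((a | (a & 1)) | 1)), now ((1 & c) ^ ((a | (a & 1)) & ((a | (a & 1)) | 1)))
step 9: absorb_or (←) rewrites 1 into (1 | (1 & b)), which is E2

YES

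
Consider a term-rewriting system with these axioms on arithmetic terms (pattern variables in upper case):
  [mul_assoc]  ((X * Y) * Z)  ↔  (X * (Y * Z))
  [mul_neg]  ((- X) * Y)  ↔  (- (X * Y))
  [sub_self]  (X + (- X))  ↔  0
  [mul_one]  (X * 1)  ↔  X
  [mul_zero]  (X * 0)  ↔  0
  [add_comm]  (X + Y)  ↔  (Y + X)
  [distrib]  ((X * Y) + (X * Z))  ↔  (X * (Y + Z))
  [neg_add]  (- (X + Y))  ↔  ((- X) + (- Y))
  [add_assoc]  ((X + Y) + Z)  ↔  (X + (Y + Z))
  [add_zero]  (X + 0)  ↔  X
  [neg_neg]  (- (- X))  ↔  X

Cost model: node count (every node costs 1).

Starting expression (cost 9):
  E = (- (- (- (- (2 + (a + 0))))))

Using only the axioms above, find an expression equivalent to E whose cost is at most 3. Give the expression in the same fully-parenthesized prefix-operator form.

(2 + a)   [cost 3]

step 1: neg_neg (→) rewrites (- (- (2 + (a + 0)))) into (2 + (a + 0)), now (- (- (2 + (a + 0))))
step 2: add_zero (→) rewrites (a + 0) into a, now (- (- (2 + a)))
step 3: neg_neg (→) rewrites (- (- (2 + a))) into (2 + a), reaching cost 3 (bound 3)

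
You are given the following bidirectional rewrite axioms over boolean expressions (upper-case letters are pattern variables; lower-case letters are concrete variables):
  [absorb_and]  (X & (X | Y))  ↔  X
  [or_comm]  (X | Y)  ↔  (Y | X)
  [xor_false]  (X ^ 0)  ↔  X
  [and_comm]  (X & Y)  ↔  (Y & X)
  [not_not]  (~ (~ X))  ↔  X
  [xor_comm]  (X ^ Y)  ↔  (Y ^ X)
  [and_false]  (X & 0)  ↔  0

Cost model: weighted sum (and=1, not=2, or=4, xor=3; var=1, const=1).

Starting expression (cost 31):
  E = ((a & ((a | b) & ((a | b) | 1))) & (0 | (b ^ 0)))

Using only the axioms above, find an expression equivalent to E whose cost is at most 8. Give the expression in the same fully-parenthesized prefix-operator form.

(a & (0 | b))   [cost 8]

step 1: xor_false (→) rewrites (b ^ 0) into b, now ((a & ((a | b) & ((a | b) | 1))) & (0 | b))
step 2: absorb_and (→) rewrites ((a | b) & ((a | b) | 1)) into (a | b), now ((a & (a | b)) & (0 | b))
step 3: absorb_and (→) rewrites (a & (a | b)) into a, reaching cost 8 (bound 8)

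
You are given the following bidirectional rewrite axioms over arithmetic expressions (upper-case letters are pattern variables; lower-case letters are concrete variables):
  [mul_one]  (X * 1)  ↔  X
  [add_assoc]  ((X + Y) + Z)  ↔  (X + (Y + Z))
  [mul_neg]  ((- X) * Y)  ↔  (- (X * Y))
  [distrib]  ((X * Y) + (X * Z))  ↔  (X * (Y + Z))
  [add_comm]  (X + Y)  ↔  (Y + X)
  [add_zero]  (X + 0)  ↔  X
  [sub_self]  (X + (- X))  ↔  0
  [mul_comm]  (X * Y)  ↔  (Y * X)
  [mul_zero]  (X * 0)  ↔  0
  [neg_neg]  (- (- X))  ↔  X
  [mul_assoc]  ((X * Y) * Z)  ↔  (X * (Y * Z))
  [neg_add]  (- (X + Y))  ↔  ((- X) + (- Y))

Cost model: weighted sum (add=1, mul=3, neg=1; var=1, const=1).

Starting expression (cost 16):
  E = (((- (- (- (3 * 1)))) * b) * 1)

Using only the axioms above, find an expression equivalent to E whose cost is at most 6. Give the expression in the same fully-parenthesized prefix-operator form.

(1) (((- (- (- (3 * 1)))) * b) * 1)  =[mul_one →]=  ((- (- (- (3 * 1)))) * b)
(2) (- (- (- (3 * 1))))  =[neg_neg →]=  (- (3 * 1))    ⊢ ((- (3 * 1)) * b)
(3) ((- (3 * 1)) * b)  =[mul_comm →]=  (b * (- (3 * 1)))
(4) (3 * 1)  =[mul_one →]=  3    ⊢ cost 6, within 6

(b * (- 3))   [cost 6]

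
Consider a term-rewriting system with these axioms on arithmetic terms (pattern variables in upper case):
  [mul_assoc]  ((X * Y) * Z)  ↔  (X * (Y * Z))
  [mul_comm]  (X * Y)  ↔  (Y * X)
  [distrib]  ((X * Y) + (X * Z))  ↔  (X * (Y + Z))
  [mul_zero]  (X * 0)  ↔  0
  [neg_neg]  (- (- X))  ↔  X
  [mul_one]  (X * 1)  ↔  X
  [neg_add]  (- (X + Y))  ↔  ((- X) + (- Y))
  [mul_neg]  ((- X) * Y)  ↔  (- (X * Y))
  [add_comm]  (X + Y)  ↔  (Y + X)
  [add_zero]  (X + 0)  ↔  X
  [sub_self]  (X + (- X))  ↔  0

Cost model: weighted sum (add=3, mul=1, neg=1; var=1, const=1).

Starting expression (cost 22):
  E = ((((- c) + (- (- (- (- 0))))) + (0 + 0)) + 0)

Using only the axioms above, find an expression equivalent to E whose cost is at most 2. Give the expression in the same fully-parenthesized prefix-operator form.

(- c)   [cost 2]

step 1: neg_neg (→) rewrites (- (- (- 0))) into (- 0), now ((((- c) + (- (- 0))) + (0 + 0)) + 0)
step 2: neg_neg (→) rewrites (- (- 0)) into 0, now ((((- c) + 0) + (0 + 0)) + 0)
step 3: add_zero (→) rewrites (0 + 0) into 0, now ((((- c) + 0) + 0) + 0)
step 4: add_zero (→) rewrites ((- c) + 0) into (- c), now (((- c) + 0) + 0)
step 5: add_zero (→) rewrites ((- c) + 0) into (- c), now ((- c) + 0)
step 6: add_zero (→) rewrites ((- c) + 0) into (- c), reaching cost 2 (bound 2)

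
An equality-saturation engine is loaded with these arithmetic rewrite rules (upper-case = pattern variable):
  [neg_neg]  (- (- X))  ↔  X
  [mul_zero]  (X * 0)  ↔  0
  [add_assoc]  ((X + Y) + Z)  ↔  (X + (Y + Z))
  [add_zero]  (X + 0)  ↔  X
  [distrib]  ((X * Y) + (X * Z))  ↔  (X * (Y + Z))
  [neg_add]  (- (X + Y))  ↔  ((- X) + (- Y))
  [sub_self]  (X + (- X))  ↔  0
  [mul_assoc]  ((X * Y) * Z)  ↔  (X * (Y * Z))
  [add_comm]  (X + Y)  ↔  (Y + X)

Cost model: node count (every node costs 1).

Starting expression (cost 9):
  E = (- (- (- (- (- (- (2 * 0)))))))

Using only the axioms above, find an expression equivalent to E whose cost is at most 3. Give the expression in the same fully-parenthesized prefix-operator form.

(1) (- (- (2 * 0)))  =[neg_neg →]=  (2 * 0)    ⊢ (- (- (- (- (2 * 0)))))
(2) (- (- (- (2 * 0))))  =[neg_neg →]=  (- (2 * 0))    ⊢ (- (- (2 * 0)))
(3) (- (- (2 * 0)))  =[neg_neg →]=  (2 * 0)    ⊢ cost 3, within 3

(2 * 0)   [cost 3]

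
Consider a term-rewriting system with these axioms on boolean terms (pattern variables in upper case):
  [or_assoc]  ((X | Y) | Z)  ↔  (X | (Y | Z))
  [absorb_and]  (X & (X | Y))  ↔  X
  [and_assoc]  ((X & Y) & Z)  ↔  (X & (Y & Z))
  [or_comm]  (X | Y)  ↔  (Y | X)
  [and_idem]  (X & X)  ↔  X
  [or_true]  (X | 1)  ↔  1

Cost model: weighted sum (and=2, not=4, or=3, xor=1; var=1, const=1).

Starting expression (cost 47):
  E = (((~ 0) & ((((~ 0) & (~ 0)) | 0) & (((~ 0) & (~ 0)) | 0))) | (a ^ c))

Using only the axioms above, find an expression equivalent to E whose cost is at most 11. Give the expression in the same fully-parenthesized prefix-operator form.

(1) ((((~ 0) & (~ 0)) | 0) & (((~ 0) & (~ 0)) | 0))  =[and_idem →]=  (((~ 0) & (~ 0)) | 0)    ⊢ (((~ 0) & (((~ 0) & (~ 0)) | 0)) | (a ^ c))
(2) ((~ 0) & (~ 0))  =[and_idem →]=  (~ 0)    ⊢ (((~ 0) & ((~ 0) | 0)) | (a ^ c))
(3) ((~ 0) & ((~ 0) | 0))  =[absorb_and →]=  (~ 0)    ⊢ cost 11, within 11

((~ 0) | (a ^ c))   [cost 11]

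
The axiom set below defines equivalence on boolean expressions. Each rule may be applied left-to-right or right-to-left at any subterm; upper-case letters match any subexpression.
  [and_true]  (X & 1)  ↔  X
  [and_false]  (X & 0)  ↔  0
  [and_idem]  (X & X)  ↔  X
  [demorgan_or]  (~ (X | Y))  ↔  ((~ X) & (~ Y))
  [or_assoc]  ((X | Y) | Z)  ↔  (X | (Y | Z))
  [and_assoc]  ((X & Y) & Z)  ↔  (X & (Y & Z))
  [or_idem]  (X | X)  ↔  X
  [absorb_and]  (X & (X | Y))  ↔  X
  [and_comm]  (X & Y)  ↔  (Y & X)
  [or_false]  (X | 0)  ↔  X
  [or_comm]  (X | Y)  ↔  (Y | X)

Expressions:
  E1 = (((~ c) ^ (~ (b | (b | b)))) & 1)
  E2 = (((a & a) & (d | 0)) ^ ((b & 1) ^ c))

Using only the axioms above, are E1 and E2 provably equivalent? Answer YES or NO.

All listed rules preserve value, hence provable equivalence implies equal values everywhere; look for a separating assignment.
a=1, b=0, c=0, d=1 gives E1 ↦ 0, E2 ↦ 1; values differ ⇒ not provably equivalent.

NO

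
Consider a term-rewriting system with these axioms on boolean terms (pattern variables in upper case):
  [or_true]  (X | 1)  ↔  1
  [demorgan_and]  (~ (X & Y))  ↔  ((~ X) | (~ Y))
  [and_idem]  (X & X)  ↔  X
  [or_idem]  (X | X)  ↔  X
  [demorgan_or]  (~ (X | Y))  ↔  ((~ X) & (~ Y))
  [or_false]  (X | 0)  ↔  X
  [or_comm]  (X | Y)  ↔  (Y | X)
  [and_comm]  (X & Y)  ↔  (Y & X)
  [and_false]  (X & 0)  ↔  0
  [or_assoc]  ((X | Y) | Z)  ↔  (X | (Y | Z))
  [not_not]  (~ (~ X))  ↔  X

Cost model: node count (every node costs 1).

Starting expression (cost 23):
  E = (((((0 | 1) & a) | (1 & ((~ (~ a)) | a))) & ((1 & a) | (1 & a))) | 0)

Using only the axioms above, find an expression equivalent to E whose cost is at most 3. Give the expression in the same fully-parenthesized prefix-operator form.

(1 & a)   [cost 3]

1. [not_not →] (~ (~ a))  →  a;  E = (((((0 | 1) & a) | (1 & (a | a))) & ((1 & a) | (1 & a))) | 0)
2. [or_true →] (0 | 1)  →  1;  E = ((((1 & a) | (1 & (a | a))) & ((1 & a) | (1 & a))) | 0)
3. [or_false →] ((((1 & a) | (1 & (a | a))) & ((1 & a) | (1 & a))) | 0)  →  (((1 & a) | (1 & (a | a))) & ((1 & a) | (1 & a)))
4. [or_idem →] (a | a)  →  a;  E = (((1 & a) | (1 & a)) & ((1 & a) | (1 & a)))
5. [and_idem →] (((1 & a) | (1 & a)) & ((1 & a) | (1 & a)))  →  ((1 & a) | (1 & a))
6. [or_idem →] ((1 & a) | (1 & a))  →  (1 & a);  cost 3 ≤ 3, done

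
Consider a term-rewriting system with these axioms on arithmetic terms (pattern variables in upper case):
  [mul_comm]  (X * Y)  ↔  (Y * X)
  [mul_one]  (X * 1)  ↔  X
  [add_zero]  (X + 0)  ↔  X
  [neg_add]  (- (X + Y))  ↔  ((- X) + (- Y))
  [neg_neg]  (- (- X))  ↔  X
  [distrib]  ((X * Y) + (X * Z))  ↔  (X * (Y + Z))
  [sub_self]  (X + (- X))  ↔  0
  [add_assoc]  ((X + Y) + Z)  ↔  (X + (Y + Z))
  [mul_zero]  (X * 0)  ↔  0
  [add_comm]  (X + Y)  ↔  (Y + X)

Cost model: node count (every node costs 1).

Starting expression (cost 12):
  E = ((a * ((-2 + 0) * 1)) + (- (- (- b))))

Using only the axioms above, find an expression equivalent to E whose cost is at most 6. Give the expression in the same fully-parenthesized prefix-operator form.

((a * -2) + (- b))   [cost 6]

step 1: add_zero (→) rewrites (-2 + 0) into -2, now ((a * (-2 * 1)) + (- (- (- b))))
step 2: mul_one (→) rewrites (-2 * 1) into -2, now ((a * -2) + (- (- (- b))))
step 3: neg_neg (→) rewrites (- (- b)) into b, reaching cost 6 (bound 6)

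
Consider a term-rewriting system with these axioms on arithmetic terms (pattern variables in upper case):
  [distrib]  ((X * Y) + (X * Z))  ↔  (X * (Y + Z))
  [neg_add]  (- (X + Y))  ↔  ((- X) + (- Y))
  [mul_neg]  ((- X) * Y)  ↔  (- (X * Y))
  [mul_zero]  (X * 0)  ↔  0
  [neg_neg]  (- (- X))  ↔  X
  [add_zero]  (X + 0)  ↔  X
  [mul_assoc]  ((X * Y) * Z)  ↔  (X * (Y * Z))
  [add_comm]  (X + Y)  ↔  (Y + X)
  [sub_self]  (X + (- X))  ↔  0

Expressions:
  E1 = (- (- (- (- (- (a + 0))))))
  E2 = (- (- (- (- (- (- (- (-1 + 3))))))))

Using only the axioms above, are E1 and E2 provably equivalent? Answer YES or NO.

Every axiom is a valid identity, so a rewrite proof would force E1 and E2 to agree under every assignment.
At a=0: E1 = 0 but E2 = -2; they differ, so no derivation exists.

NO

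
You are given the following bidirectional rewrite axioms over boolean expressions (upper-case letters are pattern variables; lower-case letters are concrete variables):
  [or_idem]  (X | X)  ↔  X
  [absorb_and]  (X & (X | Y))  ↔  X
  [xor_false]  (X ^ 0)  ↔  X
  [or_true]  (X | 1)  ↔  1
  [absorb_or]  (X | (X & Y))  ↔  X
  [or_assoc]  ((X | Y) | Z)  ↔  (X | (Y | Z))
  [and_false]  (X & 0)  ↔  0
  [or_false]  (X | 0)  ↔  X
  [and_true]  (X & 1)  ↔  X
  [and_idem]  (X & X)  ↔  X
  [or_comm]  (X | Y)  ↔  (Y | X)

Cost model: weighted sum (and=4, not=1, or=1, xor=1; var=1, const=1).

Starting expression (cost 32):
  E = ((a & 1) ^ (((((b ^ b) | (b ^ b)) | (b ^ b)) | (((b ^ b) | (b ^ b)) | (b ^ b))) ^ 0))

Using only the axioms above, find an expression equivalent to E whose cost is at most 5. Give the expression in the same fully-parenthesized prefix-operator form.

(a ^ (b ^ b))   [cost 5]

(1) ((((b ^ b) | (b ^ b)) | (b ^ b)) | (((b ^ b) | (b ^ b)) | (b ^ b)))  =[or_idem →]=  (((b ^ b) | (b ^ b)) | (b ^ b))    ⊢ ((a & 1) ^ ((((b ^ b) | (b ^ b)) | (b ^ b)) ^ 0))
(2) ((b ^ b) | (b ^ b))  =[or_idem →]=  (b ^ b)    ⊢ ((a & 1) ^ (((b ^ b) | (b ^ b)) ^ 0))
(3) ((b ^ b) | (b ^ b))  =[or_idem →]=  (b ^ b)    ⊢ ((a & 1) ^ ((b ^ b) ^ 0))
(4) (a & 1)  =[and_true →]=  a    ⊢ (a ^ ((b ^ b) ^ 0))
(5) ((b ^ b) ^ 0)  =[xor_false →]=  (b ^ b)    ⊢ cost 5, within 5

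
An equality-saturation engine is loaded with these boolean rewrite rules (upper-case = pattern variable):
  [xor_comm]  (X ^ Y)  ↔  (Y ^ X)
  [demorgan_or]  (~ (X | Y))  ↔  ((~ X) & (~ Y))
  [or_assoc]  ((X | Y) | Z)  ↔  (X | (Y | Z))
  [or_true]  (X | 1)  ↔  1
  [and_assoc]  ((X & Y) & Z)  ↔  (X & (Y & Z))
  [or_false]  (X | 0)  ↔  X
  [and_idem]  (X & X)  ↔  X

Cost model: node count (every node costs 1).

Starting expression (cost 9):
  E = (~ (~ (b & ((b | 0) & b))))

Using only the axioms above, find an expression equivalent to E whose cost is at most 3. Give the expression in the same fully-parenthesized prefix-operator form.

(~ (~ b))   [cost 3]

(1) (b | 0)  =[or_false →]=  b    ⊢ (~ (~ (b & (b & b))))
(2) (b & b)  =[and_idem →]=  b    ⊢ (~ (~ (b & b)))
(3) (b & b)  =[and_idem →]=  b    ⊢ cost 3, within 3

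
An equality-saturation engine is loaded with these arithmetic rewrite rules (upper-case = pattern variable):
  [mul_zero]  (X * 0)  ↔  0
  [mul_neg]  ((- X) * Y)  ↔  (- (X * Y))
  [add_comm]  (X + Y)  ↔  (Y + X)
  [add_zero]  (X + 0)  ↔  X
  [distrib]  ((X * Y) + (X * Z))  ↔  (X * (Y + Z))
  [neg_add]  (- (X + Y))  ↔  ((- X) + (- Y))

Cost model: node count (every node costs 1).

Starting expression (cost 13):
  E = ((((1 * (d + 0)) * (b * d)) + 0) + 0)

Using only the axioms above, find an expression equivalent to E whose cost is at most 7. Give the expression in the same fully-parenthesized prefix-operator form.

(1) (((1 * (d + 0)) * (b * d)) + 0)  =[add_zero →]=  ((1 * (d + 0)) * (b * d))    ⊢ (((1 * (d + 0)) * (b * d)) + 0)
(2) (((1 * (d + 0)) * (b * d)) + 0)  =[add_zero →]=  ((1 * (d + 0)) * (b * d))
(3) (d + 0)  =[add_zero →]=  d    ⊢ cost 7, within 7

((1 * d) * (b * d))   [cost 7]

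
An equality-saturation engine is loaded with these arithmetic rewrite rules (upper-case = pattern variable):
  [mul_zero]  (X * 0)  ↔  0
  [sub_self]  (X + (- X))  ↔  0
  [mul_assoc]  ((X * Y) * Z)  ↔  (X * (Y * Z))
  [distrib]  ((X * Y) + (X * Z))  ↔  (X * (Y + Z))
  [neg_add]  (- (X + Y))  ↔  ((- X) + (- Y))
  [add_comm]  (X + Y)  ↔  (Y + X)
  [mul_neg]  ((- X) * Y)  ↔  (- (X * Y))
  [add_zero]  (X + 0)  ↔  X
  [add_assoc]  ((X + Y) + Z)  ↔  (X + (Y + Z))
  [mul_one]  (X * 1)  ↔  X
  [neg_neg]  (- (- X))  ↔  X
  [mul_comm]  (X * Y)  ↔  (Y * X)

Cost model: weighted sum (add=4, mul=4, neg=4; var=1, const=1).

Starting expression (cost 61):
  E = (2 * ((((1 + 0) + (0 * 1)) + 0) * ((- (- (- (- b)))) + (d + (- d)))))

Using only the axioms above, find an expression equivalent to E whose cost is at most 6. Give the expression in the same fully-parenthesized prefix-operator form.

(2 * b)   [cost 6]

step 1: neg_neg (→) rewrites (- (- (- b))) into (- b), now (2 * ((((1 + 0) + (0 * 1)) + 0) * ((- (- b)) + (d + (- d)))))
step 2: mul_one (→) rewrites (0 * 1) into 0, now (2 * ((((1 + 0) + 0) + 0) * ((- (- b)) + (d + (- d)))))
step 3: add_zero (→) rewrites (((1 + 0) + 0) + 0) into ((1 + 0) + 0), now (2 * (((1 + 0) + 0) * ((- (- b)) + (d + (- d)))))
step 4: sub_self (→) rewrites (d + (- d)) into 0, now (2 * (((1 + 0) + 0) * ((- (- b)) + 0)))
step 5: add_assoc (→) rewrites ((1 + 0) + 0) into (1 + (0 + 0)), now (2 * ((1 + (0 + 0)) * ((- (- b)) + 0)))
step 6: add_zero (→) rewrites (0 + 0) into 0, now (2 * ((1 + 0) * ((- (- b)) + 0)))
step 7: add_zero (→) rewrites (1 + 0) into 1, now (2 * (1 * ((- (- b)) + 0)))
step 8: mul_comm (→) rewrites (1 * ((- (- b)) + 0)) into (((- (- b)) + 0) * 1), now (2 * (((- (- b)) + 0) * 1))
step 9: add_zero (→) rewrites ((- (- b)) + 0) into (- (- b)), now (2 * ((- (- b)) * 1))
step 10: mul_one (→) rewrites ((- (- b)) * 1) into (- (- b)), now (2 * (- (- b)))
step 11: neg_neg (→) rewrites (- (- b)) into b, reaching cost 6 (bound 6)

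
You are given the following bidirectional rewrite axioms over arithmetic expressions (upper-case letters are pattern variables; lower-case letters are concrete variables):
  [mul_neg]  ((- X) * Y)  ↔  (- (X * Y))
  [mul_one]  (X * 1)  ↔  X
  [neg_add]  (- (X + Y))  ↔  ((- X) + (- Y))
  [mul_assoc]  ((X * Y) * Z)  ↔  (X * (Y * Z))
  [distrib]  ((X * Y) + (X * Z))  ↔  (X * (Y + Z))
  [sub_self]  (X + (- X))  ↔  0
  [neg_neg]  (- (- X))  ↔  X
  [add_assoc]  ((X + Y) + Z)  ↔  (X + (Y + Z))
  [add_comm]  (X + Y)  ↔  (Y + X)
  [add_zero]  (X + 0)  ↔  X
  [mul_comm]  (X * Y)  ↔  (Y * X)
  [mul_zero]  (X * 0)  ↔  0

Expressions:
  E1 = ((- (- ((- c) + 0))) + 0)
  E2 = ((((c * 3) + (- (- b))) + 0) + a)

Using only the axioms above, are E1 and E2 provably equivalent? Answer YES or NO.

NO

All listed rules preserve value, hence provable equivalence implies equal values everywhere; look for a separating assignment.
a=0, b=0, c=1 gives E1 ↦ -1, E2 ↦ 3; values differ ⇒ not provably equivalent.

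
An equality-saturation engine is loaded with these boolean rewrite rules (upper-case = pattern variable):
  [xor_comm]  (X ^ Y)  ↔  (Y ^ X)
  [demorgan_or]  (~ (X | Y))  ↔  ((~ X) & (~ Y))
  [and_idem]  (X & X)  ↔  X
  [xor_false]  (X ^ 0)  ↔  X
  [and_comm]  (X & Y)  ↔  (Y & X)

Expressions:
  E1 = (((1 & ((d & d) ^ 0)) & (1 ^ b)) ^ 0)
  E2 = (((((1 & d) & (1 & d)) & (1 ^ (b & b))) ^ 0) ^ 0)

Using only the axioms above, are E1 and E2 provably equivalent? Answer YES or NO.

YES

step 1: and_idem (→) rewrites (d & d) into d, now (((1 & (d ^ 0)) & (1 ^ b)) ^ 0)
step 2: xor_false (→) rewrites (d ^ 0) into d, now (((1 & d) & (1 ^ b)) ^ 0)
step 3: xor_false (→) rewrites (((1 & d) & (1 ^ b)) ^ 0) into ((1 & d) & (1 ^ b))
step 4: and_idem (←) rewrites b into (b & b), now ((1 & d) & (1 ^ (b & b)))
step 5: and_idem (←) rewrites (1 & d) into ((1 & d) & (1 & d)), now (((1 & d) & (1 & d)) & (1 ^ (b & b)))
step 6: xor_false (←) rewrites (((1 & d) & (1 & d)) & (1 ^ (b & b))) into ((((1 & d) & (1 & d)) & (1 ^ (b & b))) ^ 0)
step 7: xor_false (←) rewrites ((((1 & d) & (1 & d)) & (1 ^ (b & b))) ^ 0) into (((((1 & d) & (1 & d)) & (1 ^ (b & b))) ^ 0) ^ 0), which is E2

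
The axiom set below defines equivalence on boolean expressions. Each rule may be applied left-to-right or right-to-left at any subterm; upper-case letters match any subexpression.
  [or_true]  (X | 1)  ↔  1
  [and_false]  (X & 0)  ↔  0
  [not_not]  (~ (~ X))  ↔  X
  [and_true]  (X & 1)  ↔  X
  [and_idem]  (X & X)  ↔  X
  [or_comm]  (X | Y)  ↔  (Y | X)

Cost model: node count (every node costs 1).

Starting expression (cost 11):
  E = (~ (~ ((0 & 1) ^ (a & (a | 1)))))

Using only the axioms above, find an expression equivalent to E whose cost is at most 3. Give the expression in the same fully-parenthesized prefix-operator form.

1. [not_not →] (~ (~ ((0 & 1) ^ (a & (a | 1)))))  →  ((0 & 1) ^ (a & (a | 1)))
2. [or_true →] (a | 1)  →  1;  E = ((0 & 1) ^ (a & 1))
3. [and_true →] (a & 1)  →  a;  E = ((0 & 1) ^ a)
4. [and_true →] (0 & 1)  →  0;  cost 3 ≤ 3, done

(0 ^ a)   [cost 3]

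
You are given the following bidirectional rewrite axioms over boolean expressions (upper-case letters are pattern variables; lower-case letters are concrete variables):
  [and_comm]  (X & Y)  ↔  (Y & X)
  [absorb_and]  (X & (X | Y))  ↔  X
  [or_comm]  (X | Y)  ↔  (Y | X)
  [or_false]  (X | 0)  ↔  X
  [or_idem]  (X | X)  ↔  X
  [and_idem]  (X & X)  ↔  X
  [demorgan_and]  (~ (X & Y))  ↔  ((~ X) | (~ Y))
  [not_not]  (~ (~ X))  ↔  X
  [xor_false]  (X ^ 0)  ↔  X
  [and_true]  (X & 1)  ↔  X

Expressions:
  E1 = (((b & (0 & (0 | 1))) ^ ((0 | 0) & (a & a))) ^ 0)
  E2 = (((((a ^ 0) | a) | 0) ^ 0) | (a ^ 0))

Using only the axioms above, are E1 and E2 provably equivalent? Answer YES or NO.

The axioms are sound identities: if E1 ↔* E2 then E1 and E2 evaluate identically under any assignment.
Under a=1, b=0: E1 evaluates to 0, E2 to 1. Distinct ⇒ no rewrite sequence connects them.

NO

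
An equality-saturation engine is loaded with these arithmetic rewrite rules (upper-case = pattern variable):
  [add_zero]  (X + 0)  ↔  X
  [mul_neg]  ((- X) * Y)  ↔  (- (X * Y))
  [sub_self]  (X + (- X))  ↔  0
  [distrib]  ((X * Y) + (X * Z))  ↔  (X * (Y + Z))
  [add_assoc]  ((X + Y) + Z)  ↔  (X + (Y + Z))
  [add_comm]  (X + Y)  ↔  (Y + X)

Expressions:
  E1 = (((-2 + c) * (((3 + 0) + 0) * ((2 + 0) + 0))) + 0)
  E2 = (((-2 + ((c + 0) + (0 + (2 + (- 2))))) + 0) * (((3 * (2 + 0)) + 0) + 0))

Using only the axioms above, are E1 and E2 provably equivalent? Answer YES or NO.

1. [add_zero →] (((-2 + c) * (((3 + 0) + 0) * ((2 + 0) + 0))) + 0)  →  ((-2 + c) * (((3 + 0) + 0) * ((2 + 0) + 0)))
2. [add_zero →] (3 + 0)  →  3;  E1 = ((-2 + c) * ((3 + 0) * ((2 + 0) + 0)))
3. [add_zero →] (3 + 0)  →  3;  E1 = ((-2 + c) * (3 * ((2 + 0) + 0)))
4. [add_zero →] (2 + 0)  →  2;  E1 = ((-2 + c) * (3 * (2 + 0)))
5. [add_zero →] (2 + 0)  →  2;  E1 = ((-2 + c) * (3 * 2))
6. [add_zero ←] (3 * 2)  →  ((3 * 2) + 0);  E1 = ((-2 + c) * ((3 * 2) + 0))
7. [add_zero ←] c  →  (c + 0);  E1 = ((-2 + (c + 0)) * ((3 * 2) + 0))
8. [add_zero ←] 0  →  (0 + 0);  E1 = ((-2 + (c + (0 + 0))) * ((3 * 2) + 0))
9. [add_zero ←] (3 * 2)  →  ((3 * 2) + 0);  E1 = ((-2 + (c + (0 + 0))) * (((3 * 2) + 0) + 0))
10. [add_zero ←] c  →  (c + 0);  E1 = ((-2 + ((c + 0) + (0 + 0))) * (((3 * 2) + 0) + 0))
11. [add_zero ←] 2  →  (2 + 0);  E1 = ((-2 + ((c + 0) + (0 + 0))) * (((3 * (2 + 0)) + 0) + 0))
12. [add_zero ←] (-2 + ((c + 0) + (0 + 0)))  →  ((-2 + ((c + 0) + (0 + 0))) + 0);  E1 = (((-2 + ((c + 0) + (0 + 0))) + 0) * (((3 * (2 + 0)) + 0) + 0))
13. [sub_self ←] 0  →  (2 + (- 2));  this is E2

YES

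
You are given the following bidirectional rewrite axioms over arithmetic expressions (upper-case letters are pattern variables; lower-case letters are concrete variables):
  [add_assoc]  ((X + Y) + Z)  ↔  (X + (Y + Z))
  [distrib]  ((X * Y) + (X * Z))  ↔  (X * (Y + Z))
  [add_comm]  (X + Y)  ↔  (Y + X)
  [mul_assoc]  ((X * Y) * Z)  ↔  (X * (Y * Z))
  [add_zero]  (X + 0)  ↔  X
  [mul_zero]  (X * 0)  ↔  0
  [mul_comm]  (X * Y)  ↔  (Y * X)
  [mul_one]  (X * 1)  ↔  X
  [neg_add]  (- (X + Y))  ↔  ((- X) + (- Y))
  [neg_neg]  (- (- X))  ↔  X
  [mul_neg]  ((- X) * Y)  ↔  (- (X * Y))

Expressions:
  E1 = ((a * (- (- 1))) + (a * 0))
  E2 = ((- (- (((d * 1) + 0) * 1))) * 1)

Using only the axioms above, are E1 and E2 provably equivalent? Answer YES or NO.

NO

All listed rules preserve value, hence provable equivalence implies equal values everywhere; look for a separating assignment.
a=0, d=1 gives E1 ↦ 0, E2 ↦ 1; values differ ⇒ not provably equivalent.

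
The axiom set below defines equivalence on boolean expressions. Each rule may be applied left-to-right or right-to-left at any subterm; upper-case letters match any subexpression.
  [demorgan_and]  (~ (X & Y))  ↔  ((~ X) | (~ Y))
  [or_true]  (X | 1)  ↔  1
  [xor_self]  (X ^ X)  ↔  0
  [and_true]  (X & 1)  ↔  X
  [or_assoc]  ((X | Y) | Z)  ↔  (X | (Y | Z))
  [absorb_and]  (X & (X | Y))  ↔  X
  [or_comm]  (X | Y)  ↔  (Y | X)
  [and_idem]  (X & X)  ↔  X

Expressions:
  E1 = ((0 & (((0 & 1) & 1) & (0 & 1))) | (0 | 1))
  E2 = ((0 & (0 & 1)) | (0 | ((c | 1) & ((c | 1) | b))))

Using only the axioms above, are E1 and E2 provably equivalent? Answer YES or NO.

YES

1. [and_true →] (0 & 1)  →  0;  E1 = ((0 & ((0 & 1) & (0 & 1))) | (0 | 1))
2. [and_idem →] ((0 & 1) & (0 & 1))  →  (0 & 1);  E1 = ((0 & (0 & 1)) | (0 | 1))
3. [and_true →] (0 & 1)  →  0;  E1 = ((0 & 0) | (0 | 1))
4. [or_true ←] 1  →  (c | 1);  E1 = ((0 & 0) | (0 | (c | 1)))
5. [and_true ←] 0  →  (0 & 1);  E1 = ((0 & (0 & 1)) | (0 | (c | 1)))
6. [absorb_and ←] (c | 1)  →  ((c | 1) & ((c | 1) | b));  this is E2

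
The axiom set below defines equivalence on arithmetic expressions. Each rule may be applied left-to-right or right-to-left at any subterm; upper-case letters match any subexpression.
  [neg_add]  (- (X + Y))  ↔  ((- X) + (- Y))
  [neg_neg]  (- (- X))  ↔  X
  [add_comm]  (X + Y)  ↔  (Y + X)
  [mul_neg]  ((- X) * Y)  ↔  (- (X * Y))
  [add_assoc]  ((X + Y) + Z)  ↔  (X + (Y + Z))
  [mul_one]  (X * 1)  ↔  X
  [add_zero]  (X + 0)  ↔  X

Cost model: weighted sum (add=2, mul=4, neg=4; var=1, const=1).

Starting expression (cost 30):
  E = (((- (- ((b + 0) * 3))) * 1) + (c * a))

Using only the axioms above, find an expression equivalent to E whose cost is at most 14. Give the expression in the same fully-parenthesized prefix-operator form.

((b * 3) + (c * a))   [cost 14]

step 1: neg_neg (→) rewrites (- (- ((b + 0) * 3))) into ((b + 0) * 3), now ((((b + 0) * 3) * 1) + (c * a))
step 2: add_zero (→) rewrites (b + 0) into b, now (((b * 3) * 1) + (c * a))
step 3: mul_one (→) rewrites ((b * 3) * 1) into (b * 3), reaching cost 14 (bound 14)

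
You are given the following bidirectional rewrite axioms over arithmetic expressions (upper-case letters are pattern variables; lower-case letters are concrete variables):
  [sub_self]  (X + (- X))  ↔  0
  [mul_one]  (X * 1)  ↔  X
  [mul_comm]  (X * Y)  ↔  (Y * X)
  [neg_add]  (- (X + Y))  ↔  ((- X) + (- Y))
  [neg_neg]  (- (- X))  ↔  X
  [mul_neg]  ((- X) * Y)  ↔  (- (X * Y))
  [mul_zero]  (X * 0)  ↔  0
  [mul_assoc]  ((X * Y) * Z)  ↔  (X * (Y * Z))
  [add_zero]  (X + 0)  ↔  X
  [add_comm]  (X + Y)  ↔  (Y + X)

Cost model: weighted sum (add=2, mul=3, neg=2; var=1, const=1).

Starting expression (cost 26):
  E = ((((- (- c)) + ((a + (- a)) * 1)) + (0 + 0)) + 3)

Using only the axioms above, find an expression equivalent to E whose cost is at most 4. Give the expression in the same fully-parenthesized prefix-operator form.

1. [mul_one →] ((a + (- a)) * 1)  →  (a + (- a));  E = ((((- (- c)) + (a + (- a))) + (0 + 0)) + 3)
2. [add_zero →] (0 + 0)  →  0;  E = ((((- (- c)) + (a + (- a))) + 0) + 3)
3. [neg_neg →] (- (- c))  →  c;  E = (((c + (a + (- a))) + 0) + 3)
4. [add_zero →] ((c + (a + (- a))) + 0)  →  (c + (a + (- a)));  E = ((c + (a + (- a))) + 3)
5. [sub_self →] (a + (- a))  →  0;  E = ((c + 0) + 3)
6. [add_zero →] (c + 0)  →  c;  cost 4 ≤ 4, done

(c + 3)   [cost 4]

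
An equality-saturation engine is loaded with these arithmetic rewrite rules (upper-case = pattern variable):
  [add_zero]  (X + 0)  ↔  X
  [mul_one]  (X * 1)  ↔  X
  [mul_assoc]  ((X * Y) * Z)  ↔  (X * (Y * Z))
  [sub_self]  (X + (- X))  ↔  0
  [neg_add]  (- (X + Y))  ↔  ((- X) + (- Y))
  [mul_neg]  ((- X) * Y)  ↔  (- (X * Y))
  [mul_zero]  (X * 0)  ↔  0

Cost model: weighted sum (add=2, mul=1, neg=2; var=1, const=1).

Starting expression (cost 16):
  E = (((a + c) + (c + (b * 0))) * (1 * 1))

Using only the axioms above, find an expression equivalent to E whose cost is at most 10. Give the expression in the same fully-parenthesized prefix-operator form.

((a + c) + (c + 0))   [cost 10]

1. [mul_one →] (1 * 1)  →  1;  E = (((a + c) + (c + (b * 0))) * 1)
2. [mul_one →] (((a + c) + (c + (b * 0))) * 1)  →  ((a + c) + (c + (b * 0)))
3. [mul_zero →] (b * 0)  →  0;  cost 10 ≤ 10, done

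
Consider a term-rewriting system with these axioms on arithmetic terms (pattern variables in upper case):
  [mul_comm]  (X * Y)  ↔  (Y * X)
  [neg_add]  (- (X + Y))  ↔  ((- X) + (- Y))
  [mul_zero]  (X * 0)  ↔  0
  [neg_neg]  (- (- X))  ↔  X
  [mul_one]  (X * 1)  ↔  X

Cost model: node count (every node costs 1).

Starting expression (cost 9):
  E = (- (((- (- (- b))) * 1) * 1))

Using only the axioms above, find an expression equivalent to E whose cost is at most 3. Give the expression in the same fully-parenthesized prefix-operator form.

(- (- b))   [cost 3]

1. [mul_one →] ((- (- (- b))) * 1)  →  (- (- (- b)));  E = (- ((- (- (- b))) * 1))
2. [mul_one →] ((- (- (- b))) * 1)  →  (- (- (- b)));  E = (- (- (- (- b))))
3. [neg_neg →] (- (- b))  →  b;  cost 3 ≤ 3, done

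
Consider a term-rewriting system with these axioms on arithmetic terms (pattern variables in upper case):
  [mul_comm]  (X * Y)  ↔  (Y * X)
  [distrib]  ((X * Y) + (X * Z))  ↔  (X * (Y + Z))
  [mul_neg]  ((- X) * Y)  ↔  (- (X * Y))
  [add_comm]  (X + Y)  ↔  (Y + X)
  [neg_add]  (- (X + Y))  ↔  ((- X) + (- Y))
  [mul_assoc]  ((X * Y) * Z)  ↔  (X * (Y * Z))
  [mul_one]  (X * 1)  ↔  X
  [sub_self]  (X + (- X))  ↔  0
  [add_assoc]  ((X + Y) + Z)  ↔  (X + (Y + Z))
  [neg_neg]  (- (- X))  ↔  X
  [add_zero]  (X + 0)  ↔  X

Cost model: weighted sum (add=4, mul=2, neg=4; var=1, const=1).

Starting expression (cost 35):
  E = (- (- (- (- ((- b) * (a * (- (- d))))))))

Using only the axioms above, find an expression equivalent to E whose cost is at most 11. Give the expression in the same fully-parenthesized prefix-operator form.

(1) (- (- (- ((- b) * (a * (- (- d)))))))  =[neg_neg →]=  (- ((- b) * (a * (- (- d)))))    ⊢ (- (- ((- b) * (a * (- (- d))))))
(2) (- (- d))  =[neg_neg →]=  d    ⊢ (- (- ((- b) * (a * d))))
(3) (- (- ((- b) * (a * d))))  =[neg_neg →]=  ((- b) * (a * d))    ⊢ cost 11, within 11

((- b) * (a * d))   [cost 11]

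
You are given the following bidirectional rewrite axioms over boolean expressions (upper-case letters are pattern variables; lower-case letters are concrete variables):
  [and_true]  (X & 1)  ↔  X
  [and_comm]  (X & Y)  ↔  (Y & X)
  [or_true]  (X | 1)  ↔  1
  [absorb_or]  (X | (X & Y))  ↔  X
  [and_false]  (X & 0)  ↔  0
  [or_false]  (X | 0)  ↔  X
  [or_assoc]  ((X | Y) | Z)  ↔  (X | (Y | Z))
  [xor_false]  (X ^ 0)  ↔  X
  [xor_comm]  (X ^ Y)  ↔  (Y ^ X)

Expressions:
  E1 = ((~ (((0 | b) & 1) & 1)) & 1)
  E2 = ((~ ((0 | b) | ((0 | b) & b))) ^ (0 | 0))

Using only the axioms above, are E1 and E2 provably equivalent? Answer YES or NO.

YES

step 1: and_true (→) rewrites ((~ (((0 | b) & 1) & 1)) & 1) into (~ (((0 | b) & 1) & 1))
step 2: and_true (→) rewrites ((0 | b) & 1) into (0 | b), now (~ ((0 | b) & 1))
step 3: and_true (→) rewrites ((0 | b) & 1) into (0 | b), now (~ (0 | b))
step 4: absorb_or (←) rewrites (0 | b) into ((0 | b) | ((0 | b) & b)), now (~ ((0 | b) | ((0 | b) & b)))
step 5: xor_false (←) rewrites (~ ((0 | b) | ((0 | b) & b))) into ((~ ((0 | b) | ((0 | b) & b))) ^ 0)
step 6: or_false (←) rewrites 0 into (0 | 0), which is E2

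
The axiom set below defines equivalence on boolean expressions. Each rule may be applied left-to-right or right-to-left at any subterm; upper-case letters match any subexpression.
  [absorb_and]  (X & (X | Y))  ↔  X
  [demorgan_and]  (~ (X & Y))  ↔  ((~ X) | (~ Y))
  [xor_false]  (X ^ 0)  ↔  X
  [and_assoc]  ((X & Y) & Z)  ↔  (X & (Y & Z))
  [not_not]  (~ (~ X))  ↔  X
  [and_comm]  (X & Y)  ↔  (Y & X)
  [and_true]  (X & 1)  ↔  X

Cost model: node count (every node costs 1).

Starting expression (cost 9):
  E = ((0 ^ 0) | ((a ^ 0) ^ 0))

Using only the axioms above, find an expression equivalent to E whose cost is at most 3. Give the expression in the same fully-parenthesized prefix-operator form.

step 1: xor_false (→) rewrites (0 ^ 0) into 0, now (0 | ((a ^ 0) ^ 0))
step 2: xor_false (→) rewrites (a ^ 0) into a, now (0 | (a ^ 0))
step 3: xor_false (→) rewrites (a ^ 0) into a, reaching cost 3 (bound 3)

(0 | a)   [cost 3]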